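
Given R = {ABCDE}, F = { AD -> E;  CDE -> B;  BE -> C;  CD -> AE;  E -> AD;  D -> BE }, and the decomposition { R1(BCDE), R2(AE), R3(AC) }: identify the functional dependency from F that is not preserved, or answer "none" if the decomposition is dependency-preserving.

AD → E: restricted closure across fragments reaches E.
CDE → B lies within R1.
BE → C lies within R1.
CD → AE: restricted closure across fragments reaches AE.
E → AD: restricted closure across fragments reaches AD.
D → BE lies within R1.
Every dependency is enforceable on the fragments, so the decomposition is dependency-preserving.

none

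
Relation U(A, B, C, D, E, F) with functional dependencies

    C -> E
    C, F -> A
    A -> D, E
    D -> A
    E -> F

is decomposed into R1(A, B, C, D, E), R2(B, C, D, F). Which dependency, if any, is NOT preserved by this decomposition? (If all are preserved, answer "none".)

Check E → F: no single fragment contains all of {E, F}, and the restricted closure of {E} across the fragments never reaches {F}.
C → E is preserved.
C, F → A is preserved.
A → D, E is preserved.
D → A is preserved.

E -> F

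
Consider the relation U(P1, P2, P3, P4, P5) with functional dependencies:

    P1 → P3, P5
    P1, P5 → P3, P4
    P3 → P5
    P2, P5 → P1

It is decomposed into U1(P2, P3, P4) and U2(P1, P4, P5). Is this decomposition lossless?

No

Common attributes: U1 ∩ U2 = {P4}.
No dependency enlarges {P4}, so (P4)⁺ = {P4}.
The closure contains neither all of U1 = {P2, P3, P4} nor all of U2 = {P1, P4, P5}, so the common attributes are not a superkey of either fragment. The join is lossy.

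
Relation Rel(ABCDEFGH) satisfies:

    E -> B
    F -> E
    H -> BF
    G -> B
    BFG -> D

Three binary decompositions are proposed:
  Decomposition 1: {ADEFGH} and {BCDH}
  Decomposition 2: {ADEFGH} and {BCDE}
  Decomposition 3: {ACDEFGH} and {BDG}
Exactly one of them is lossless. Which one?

Decomposition 3

Decomposition 1: common = {DH}, closure = {BDEFH} → lossy.
Decomposition 2: common = {DE}, closure = {BDE} → lossy.
Decomposition 3: common = {DG}, closure = {BDG} → lossless.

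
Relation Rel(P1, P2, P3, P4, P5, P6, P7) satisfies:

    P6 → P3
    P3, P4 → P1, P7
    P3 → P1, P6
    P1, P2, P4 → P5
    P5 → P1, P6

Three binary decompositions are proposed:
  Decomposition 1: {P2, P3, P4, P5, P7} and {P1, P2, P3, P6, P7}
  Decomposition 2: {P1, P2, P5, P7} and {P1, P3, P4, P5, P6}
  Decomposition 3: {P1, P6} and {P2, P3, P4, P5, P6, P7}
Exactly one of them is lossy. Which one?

Decomposition 1: common = {P2, P3, P7}, closure = {P1, P2, P3, P6, P7} → lossless.
Decomposition 2: common = {P1, P5}, closure = {P1, P3, P5, P6} → lossy.
Decomposition 3: common = {P6}, closure = {P1, P3, P6} → lossless.

Decomposition 2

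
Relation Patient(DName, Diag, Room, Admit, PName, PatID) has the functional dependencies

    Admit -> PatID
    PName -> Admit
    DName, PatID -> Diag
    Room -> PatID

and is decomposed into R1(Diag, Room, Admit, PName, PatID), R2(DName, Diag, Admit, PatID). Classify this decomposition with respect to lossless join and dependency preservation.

Lossless test: (Diag, Admit, PatID)⁺ = {Diag, Admit, PatID}, which is a superkey of neither fragment — lossy.
Dependency preservation: every FD's attributes lie within a single fragment, so each can be enforced locally — preserved.

lossy but dependency-preserving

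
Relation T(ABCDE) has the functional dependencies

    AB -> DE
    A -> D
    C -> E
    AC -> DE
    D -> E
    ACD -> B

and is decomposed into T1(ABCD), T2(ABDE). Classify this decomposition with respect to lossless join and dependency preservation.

lossless but not dependency-preserving

Lossless test: (ABD)⁺ = {ABDE}, which contains all of one fragment — lossless.
Dependency preservation: the restricted closure of {C} across the fragments never reaches {E}, so C → E cannot be enforced without a join — not preserved.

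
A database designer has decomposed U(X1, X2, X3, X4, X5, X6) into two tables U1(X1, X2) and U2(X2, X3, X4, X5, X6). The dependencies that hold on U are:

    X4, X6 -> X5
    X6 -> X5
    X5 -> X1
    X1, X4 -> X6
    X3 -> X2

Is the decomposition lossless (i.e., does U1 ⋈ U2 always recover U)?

No

Common attributes: U1 ∩ U2 = {X2}.
No dependency enlarges {X2}, so (X2)⁺ = {X2}.
The closure contains neither all of U1 = {X1, X2} nor all of U2 = {X2, X3, X4, X5, X6}, so the common attributes are not a superkey of either fragment. The join is lossy.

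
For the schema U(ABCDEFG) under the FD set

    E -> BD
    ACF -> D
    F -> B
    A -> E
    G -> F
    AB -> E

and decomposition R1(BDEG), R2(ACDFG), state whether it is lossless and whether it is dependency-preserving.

Lossless test: (DG)⁺ = {BDFG}, which is a superkey of neither fragment — lossy.
Dependency preservation: the restricted closure of {F} across the fragments never reaches {B}, so F → B cannot be enforced without a join — not preserved.

lossy and not dependency-preserving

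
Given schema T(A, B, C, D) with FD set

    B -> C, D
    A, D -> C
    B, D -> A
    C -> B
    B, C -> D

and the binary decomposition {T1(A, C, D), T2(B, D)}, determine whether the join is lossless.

No

Common attributes: T1 ∩ T2 = {D}.
No dependency enlarges {D}, so (D)⁺ = {D}.
The closure contains neither all of T1 = {A, C, D} nor all of T2 = {B, D}, so the common attributes are not a superkey of either fragment. The join is lossy.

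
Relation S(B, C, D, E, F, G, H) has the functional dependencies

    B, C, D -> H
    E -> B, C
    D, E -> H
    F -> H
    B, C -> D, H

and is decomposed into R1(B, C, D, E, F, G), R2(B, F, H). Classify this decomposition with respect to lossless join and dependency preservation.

Lossless test: (B, F)⁺ = {B, F, H}, which contains all of one fragment — lossless.
Dependency preservation: the restricted closure of {B, C, D} across the fragments never reaches {H}, so B, C, D → H cannot be enforced without a join — not preserved.

lossless but not dependency-preserving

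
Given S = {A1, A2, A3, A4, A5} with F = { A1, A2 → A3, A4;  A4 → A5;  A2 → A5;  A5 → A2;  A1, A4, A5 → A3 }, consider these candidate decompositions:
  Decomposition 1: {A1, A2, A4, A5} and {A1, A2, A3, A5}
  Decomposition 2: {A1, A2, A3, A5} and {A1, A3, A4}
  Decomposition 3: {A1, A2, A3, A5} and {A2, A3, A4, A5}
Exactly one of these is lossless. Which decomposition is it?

Decomposition 1: common = {A1, A2, A5}, closure = {A1, A2, A3, A4, A5} → lossless.
Decomposition 2: common = {A1, A3}, closure = {A1, A3} → lossy.
Decomposition 3: common = {A2, A3, A5}, closure = {A2, A3, A5} → lossy.

Decomposition 1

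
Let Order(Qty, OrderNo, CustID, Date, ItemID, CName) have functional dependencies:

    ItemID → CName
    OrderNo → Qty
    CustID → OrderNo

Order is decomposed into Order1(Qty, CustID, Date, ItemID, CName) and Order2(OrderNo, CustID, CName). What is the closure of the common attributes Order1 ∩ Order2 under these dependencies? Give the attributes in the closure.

Qty, OrderNo, CustID, CName

Order1 ∩ Order2 = {CustID, CName}.
CustID → OrderNo applies, adding OrderNo
OrderNo → Qty applies, adding Qty
Closure: {Qty, OrderNo, CustID, CName}.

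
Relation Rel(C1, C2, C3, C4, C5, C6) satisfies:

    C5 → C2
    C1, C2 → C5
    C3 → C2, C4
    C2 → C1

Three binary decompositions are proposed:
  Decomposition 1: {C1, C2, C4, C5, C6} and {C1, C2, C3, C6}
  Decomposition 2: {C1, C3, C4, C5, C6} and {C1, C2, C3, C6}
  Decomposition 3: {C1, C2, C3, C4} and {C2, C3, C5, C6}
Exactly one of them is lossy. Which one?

Decomposition 1

Decomposition 1: common = {C1, C2, C6}, closure = {C1, C2, C5, C6} → lossy.
Decomposition 2: common = {C1, C3, C6}, closure = {C1, C2, C3, C4, C5, C6} → lossless.
Decomposition 3: common = {C2, C3}, closure = {C1, C2, C3, C4, C5} → lossless.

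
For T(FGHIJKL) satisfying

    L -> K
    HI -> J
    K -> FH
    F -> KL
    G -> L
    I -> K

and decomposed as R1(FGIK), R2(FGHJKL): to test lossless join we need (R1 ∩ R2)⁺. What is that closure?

R1 ∩ R2 = {FGK}.
K → FH applies, adding H
F → KL applies, adding L
Closure: {FGHKL}.

FGHKL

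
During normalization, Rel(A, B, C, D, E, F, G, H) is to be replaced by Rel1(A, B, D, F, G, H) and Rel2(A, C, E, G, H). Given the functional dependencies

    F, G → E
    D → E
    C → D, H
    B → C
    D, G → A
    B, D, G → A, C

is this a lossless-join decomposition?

Common attributes: Rel1 ∩ Rel2 = {A, G, H}.
No dependency enlarges {A, G, H}, so (A, G, H)⁺ = {A, G, H}.
The closure contains neither all of Rel1 = {A, B, D, F, G, H} nor all of Rel2 = {A, C, E, G, H}, so the common attributes are not a superkey of either fragment. The join is lossy.

No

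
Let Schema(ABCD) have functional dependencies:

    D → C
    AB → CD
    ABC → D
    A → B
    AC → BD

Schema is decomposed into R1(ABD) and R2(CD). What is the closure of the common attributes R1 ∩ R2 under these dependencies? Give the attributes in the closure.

CD

R1 ∩ R2 = {D}.
D → C applies, adding C
Closure: {CD}.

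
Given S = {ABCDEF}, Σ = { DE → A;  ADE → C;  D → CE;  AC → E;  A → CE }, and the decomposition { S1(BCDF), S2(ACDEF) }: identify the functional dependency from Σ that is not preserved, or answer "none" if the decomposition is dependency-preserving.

DE → A lies within S2.
ADE → C lies within S2.
D → CE lies within S2.
AC → E lies within S2.
A → CE lies within S2.
Every dependency is enforceable on the fragments, so the decomposition is dependency-preserving.

none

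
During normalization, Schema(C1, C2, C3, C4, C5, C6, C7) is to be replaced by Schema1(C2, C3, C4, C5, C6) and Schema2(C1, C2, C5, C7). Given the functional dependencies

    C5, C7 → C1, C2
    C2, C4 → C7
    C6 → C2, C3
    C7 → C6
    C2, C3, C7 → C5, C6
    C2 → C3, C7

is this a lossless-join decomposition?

Common attributes: Schema1 ∩ Schema2 = {C2, C5}.
Closure of {C2, C5}: C2 → C3, C7 applies, adding C3, C7; C5, C7 → C1, C2 applies, adding C1; C7 → C6 applies, adding C6. So (C2, C5)⁺ = {C1, C2, C3, C5, C6, C7}.
This closure contains every attribute of Schema2, so Schema1 ∩ Schema2 → Schema2. The join is lossless.

Yes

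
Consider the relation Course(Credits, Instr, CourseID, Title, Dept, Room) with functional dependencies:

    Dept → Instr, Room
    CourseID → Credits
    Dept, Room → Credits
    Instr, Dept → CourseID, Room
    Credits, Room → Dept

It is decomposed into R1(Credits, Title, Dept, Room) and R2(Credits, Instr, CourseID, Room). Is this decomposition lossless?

Yes

Common attributes: R1 ∩ R2 = {Credits, Room}.
Closure of {Credits, Room}: Credits, Room → Dept applies, adding Dept; Dept → Instr, Room applies, adding Instr; Instr, Dept → CourseID, Room applies, adding CourseID. So (Credits, Room)⁺ = {Credits, Instr, CourseID, Dept, Room}.
This closure contains every attribute of R2, so R1 ∩ R2 → R2. The join is lossless.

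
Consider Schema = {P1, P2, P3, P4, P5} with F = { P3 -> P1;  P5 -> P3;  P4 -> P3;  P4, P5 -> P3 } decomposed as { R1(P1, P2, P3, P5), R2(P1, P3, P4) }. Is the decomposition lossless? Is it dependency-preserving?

Lossless test: (P1, P3)⁺ = {P1, P3}, which is a superkey of neither fragment — lossy.
Dependency preservation: P4, P5 → P3 is not contained in any single fragment, but the restricted closure of its left-hand side across the fragments still reaches the right-hand side; the remaining FDs each lie inside some fragment. All dependencies are preserved.

lossy but dependency-preserving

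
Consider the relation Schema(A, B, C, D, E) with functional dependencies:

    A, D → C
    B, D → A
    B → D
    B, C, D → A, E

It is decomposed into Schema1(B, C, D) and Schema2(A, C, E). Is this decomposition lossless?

No

Common attributes: Schema1 ∩ Schema2 = {C}.
No dependency enlarges {C}, so (C)⁺ = {C}.
The closure contains neither all of Schema1 = {B, C, D} nor all of Schema2 = {A, C, E}, so the common attributes are not a superkey of either fragment. The join is lossy.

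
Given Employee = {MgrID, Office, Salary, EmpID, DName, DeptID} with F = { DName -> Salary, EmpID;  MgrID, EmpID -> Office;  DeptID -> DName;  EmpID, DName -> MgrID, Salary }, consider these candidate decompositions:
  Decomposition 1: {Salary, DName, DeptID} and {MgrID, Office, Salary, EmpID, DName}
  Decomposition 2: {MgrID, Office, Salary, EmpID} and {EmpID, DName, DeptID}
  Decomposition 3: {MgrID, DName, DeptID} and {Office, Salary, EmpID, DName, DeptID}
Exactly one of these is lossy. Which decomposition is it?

Decomposition 1: common = {Salary, DName}, closure = {MgrID, Office, Salary, EmpID, DName} → lossless.
Decomposition 2: common = {EmpID}, closure = {EmpID} → lossy.
Decomposition 3: common = {DName, DeptID}, closure = {MgrID, Office, Salary, EmpID, DName, DeptID} → lossless.

Decomposition 2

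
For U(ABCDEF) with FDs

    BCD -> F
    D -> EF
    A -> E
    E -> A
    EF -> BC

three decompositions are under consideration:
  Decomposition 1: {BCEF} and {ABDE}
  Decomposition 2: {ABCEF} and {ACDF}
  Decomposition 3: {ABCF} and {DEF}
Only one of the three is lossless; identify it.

Decomposition 2

Decomposition 1: common = {BE}, closure = {ABE} → lossy.
Decomposition 2: common = {ACF}, closure = {ABCEF} → lossless.
Decomposition 3: common = {F}, closure = {F} → lossy.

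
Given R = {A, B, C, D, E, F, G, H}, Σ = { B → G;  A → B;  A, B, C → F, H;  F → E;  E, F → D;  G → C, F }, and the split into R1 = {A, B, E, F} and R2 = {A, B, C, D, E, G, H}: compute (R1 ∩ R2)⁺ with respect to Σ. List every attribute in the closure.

A, B, C, D, E, F, G, H

R1 ∩ R2 = {A, B, E}.
B → G applies, adding G
G → C, F applies, adding C, F
A, B, C → F, H applies, adding H
E, F → D applies, adding D
Closure: {A, B, C, D, E, F, G, H}.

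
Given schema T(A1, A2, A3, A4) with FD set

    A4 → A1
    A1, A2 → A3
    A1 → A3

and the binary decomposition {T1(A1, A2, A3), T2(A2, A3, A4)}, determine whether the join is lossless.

Common attributes: T1 ∩ T2 = {A2, A3}.
No dependency enlarges {A2, A3}, so (A2, A3)⁺ = {A2, A3}.
The closure contains neither all of T1 = {A1, A2, A3} nor all of T2 = {A2, A3, A4}, so the common attributes are not a superkey of either fragment. The join is lossy.

No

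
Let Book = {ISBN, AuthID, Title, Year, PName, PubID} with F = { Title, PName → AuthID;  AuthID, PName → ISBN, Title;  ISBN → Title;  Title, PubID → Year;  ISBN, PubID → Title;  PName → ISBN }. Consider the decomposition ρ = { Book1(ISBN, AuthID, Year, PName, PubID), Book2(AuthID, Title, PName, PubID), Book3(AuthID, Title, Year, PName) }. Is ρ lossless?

Yes

Chase test. Columns are ISBN, AuthID, Title, Year, PName, PubID; row i has aⱼ where attribute j ∈ Booki, else bᵢⱼ.
Initial tableau (one row per fragment):
  row 1: a1 a2 b13 a4 a5 a6
  row 2: b21 a2 a3 b24 a5 a6
  row 3: b31 a2 a3 a4 a5 b36
Rows 1 and 2 agree on AuthID, PName; apply AuthID, PName→ISBN, Title and equate their ISBN, Title entries.
Rows 1 and 3 agree on AuthID, PName; apply AuthID, PName→ISBN, Title and equate their ISBN, Title entries.
Rows 1 and 2 agree on Title, PubID; apply Title, PubID→Year and equate their Year entries.
Row 1 is now all distinguished symbols — the join is lossless.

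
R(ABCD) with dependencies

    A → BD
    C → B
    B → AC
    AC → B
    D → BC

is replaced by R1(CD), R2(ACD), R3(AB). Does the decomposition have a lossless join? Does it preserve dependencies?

lossless and dependency-preserving

Lossless test (chase): Rows 2 and 3 agree on A; apply A→BD and equate their BD entries. Rows 1 and 2 agree on C; apply C→B and equate their B entries. Rows 1 and 2 agree on B; apply B→AC and equate their AC entries. Rows 1 and 3 agree on B; apply B→AC and equate their AC entries. Row 1 is now all distinguished symbols — the join is lossless.
Dependency preservation: A → BD; C → B; B → AC; AC → B; D → BC are not contained in any single fragment, but the restricted closure of each left-hand side across the fragments still reaches the right-hand side; the remaining FDs each lie inside some fragment. All dependencies are preserved.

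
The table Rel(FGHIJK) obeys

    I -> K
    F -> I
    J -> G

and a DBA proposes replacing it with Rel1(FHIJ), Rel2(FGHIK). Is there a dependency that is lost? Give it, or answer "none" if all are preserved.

Check J → G: no single fragment contains all of {GJ}, and the restricted closure of {J} across the fragments never reaches {G}.
I → K is preserved.
F → I is preserved.

J -> G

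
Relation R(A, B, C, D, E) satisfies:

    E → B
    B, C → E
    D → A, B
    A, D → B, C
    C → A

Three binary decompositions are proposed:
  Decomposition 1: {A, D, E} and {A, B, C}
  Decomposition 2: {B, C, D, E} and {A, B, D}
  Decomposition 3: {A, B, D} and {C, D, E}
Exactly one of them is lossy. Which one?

Decomposition 1

Decomposition 1: common = {A}, closure = {A} → lossy.
Decomposition 2: common = {B, D}, closure = {A, B, C, D, E} → lossless.
Decomposition 3: common = {D}, closure = {A, B, C, D, E} → lossless.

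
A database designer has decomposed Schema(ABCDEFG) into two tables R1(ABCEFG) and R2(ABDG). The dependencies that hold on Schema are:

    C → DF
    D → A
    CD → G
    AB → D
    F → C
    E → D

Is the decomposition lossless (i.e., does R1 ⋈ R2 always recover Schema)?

Yes

Common attributes: R1 ∩ R2 = {ABG}.
Closure of {ABG}: AB → D applies, adding D. So (ABG)⁺ = {ABDG}.
This closure contains every attribute of R2, so R1 ∩ R2 → R2. The join is lossless.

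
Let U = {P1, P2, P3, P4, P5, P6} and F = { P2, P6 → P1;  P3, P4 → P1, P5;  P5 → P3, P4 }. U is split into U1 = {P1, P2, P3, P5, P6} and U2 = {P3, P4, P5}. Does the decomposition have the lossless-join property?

Yes

Common attributes: U1 ∩ U2 = {P3, P5}.
Closure of {P3, P5}: P5 → P3, P4 applies, adding P4; P3, P4 → P1, P5 applies, adding P1. So (P3, P5)⁺ = {P1, P3, P4, P5}.
This closure contains every attribute of U2, so U1 ∩ U2 → U2. The join is lossless.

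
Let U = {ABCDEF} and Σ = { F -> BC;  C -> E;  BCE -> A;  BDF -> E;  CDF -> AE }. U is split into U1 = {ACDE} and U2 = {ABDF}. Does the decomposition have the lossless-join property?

Common attributes: U1 ∩ U2 = {AD}.
No dependency enlarges {AD}, so (AD)⁺ = {AD}.
The closure contains neither all of U1 = {ACDE} nor all of U2 = {ABDF}, so the common attributes are not a superkey of either fragment. The join is lossy.

No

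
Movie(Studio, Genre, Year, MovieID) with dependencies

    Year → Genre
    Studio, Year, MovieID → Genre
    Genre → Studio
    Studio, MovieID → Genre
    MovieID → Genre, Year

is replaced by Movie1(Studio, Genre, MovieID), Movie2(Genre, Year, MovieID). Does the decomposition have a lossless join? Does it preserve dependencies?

lossless and dependency-preserving

Lossless test: (Genre, MovieID)⁺ = {Studio, Genre, Year, MovieID}, which contains all of one fragment — lossless.
Dependency preservation: Studio, Year, MovieID → Genre is not contained in any single fragment, but the restricted closure of its left-hand side across the fragments still reaches the right-hand side; the remaining FDs each lie inside some fragment. All dependencies are preserved.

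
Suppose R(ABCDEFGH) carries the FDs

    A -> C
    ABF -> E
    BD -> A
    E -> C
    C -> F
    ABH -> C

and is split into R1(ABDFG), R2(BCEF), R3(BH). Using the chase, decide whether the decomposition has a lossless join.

No

Chase test. Columns are ABCDEFGH; row i has aⱼ where attribute j ∈ Ri, else bᵢⱼ.
Initial tableau (one row per fragment):
  row 1: a1 a2 b13 a4 b15 a6 a7 b18
  row 2: b21 a2 a3 b24 a5 a6 b27 b28
  row 3: b31 a2 b33 b34 b35 b36 b37 a8
No row becomes fully distinguished — the join is lossy.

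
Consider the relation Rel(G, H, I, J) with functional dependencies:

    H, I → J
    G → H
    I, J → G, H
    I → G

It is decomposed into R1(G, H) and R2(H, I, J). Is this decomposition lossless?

No

Common attributes: R1 ∩ R2 = {H}.
No dependency enlarges {H}, so (H)⁺ = {H}.
The closure contains neither all of R1 = {G, H} nor all of R2 = {H, I, J}, so the common attributes are not a superkey of either fragment. The join is lossy.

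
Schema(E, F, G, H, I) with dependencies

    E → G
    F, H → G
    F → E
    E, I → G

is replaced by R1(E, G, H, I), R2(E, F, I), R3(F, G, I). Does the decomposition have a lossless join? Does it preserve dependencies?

lossy but dependency-preserving

Lossless test (chase): Rows 1 and 2 agree on E; apply E→G and equate their G entries. Rows 2 and 3 agree on F; apply F→E and equate their E entries. No row becomes fully distinguished — the join is lossy.
Dependency preservation: F, H → G is not contained in any single fragment, but the restricted closure of its left-hand side across the fragments still reaches the right-hand side; the remaining FDs each lie inside some fragment. All dependencies are preserved.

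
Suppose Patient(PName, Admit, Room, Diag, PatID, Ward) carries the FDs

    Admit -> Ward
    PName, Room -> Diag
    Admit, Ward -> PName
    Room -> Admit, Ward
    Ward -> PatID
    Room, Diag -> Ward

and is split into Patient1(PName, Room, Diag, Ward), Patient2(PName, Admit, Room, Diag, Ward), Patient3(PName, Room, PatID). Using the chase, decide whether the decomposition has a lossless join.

Yes

Chase test. Columns are PName, Admit, Room, Diag, PatID, Ward; row i has aⱼ where attribute j ∈ Patienti, else bᵢⱼ.
Initial tableau (one row per fragment):
  row 1: a1 b12 a3 a4 b15 a6
  row 2: a1 a2 a3 a4 b25 a6
  row 3: a1 b32 a3 b34 a5 b36
Rows 1 and 3 agree on PName, Room; apply PName, Room→Diag and equate their Diag entries.
Rows 1 and 2 agree on Room; apply Room→Admit, Ward and equate their Admit, Ward entries.
Rows 1 and 3 agree on Room; apply Room→Admit, Ward and equate their Admit, Ward entries.
Rows 1 and 2 agree on Ward; apply Ward→PatID and equate their PatID entries.
Rows 1 and 3 agree on Ward; apply Ward→PatID and equate their PatID entries.
Row 1 is now all distinguished symbols — the join is lossless.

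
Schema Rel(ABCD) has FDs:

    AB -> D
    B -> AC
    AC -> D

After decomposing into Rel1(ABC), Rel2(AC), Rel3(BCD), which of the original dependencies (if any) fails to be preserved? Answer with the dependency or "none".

AC -> D

Check AC → D: no single fragment contains all of {ACD}, and the restricted closure of {AC} across the fragments never reaches {D}.
AB → D is preserved.
B → AC is preserved.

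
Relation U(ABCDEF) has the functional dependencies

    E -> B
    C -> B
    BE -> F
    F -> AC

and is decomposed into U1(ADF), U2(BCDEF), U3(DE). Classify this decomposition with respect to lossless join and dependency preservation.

lossless and dependency-preserving

Lossless test (chase): Rows 2 and 3 agree on E; apply E→B and equate their B entries. Rows 2 and 3 agree on BE; apply BE→F and equate their F entries. Rows 1 and 2 agree on F; apply F→AC and equate their AC entries. Rows 1 and 3 agree on F; apply F→AC and equate their AC entries. Rows 1 and 2 agree on C; apply C→B and equate their B entries. Row 2 is now all distinguished symbols — the join is lossless.
Dependency preservation: F → AC is not contained in any single fragment, but the restricted closure of its left-hand side across the fragments still reaches the right-hand side; the remaining FDs each lie inside some fragment. All dependencies are preserved.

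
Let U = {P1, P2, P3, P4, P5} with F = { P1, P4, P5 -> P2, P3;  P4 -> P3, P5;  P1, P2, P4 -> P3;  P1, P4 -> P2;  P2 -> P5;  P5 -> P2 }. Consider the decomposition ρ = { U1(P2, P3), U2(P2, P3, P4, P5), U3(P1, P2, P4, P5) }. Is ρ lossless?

Chase test. Columns are P1, P2, P3, P4, P5; row i has aⱼ where attribute j ∈ Ui, else bᵢⱼ.
Initial tableau (one row per fragment):
  row 1: b11 a2 a3 b14 b15
  row 2: b21 a2 a3 a4 a5
  row 3: a1 a2 b33 a4 a5
Rows 2 and 3 agree on P4; apply P4→P3, P5 and equate their P3, P5 entries.
Rows 1 and 2 agree on P2; apply P2→P5 and equate their P5 entries.
Row 3 is now all distinguished symbols — the join is lossless.

Yes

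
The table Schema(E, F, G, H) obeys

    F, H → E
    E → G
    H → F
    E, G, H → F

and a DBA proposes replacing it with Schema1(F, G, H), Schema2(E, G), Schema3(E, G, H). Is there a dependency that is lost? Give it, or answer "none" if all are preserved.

F, H → E: restricted closure across fragments reaches E.
E → G lies within Schema2.
H → F lies within Schema1.
E, G, H → F: restricted closure across fragments reaches F.
Every dependency is enforceable on the fragments, so the decomposition is dependency-preserving.

none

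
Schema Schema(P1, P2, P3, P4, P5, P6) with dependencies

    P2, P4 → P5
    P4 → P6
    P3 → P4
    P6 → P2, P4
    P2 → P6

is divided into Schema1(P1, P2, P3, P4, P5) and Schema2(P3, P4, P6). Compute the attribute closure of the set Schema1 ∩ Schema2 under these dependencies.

P2, P3, P4, P5, P6

Schema1 ∩ Schema2 = {P3, P4}.
P4 → P6 applies, adding P6
P6 → P2, P4 applies, adding P2
P2, P4 → P5 applies, adding P5
Closure: {P2, P3, P4, P5, P6}.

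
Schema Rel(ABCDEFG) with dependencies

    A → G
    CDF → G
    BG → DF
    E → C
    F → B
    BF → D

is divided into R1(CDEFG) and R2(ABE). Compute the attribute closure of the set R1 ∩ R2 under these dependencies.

CE

R1 ∩ R2 = {E}.
E → C applies, adding C
Closure: {CE}.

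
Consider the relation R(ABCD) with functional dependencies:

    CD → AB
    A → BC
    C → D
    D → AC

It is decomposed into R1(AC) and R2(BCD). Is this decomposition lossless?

Common attributes: R1 ∩ R2 = {C}.
Closure of {C}: C → D applies, adding D; D → AC applies, adding A; CD → AB applies, adding B. So (C)⁺ = {ABCD}.
This closure contains every attribute of R1, so R1 ∩ R2 → R1. The join is lossless.

Yes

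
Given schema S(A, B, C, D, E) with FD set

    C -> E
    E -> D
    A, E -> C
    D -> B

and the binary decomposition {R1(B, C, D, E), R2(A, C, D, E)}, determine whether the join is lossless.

Common attributes: R1 ∩ R2 = {C, D, E}.
Closure of {C, D, E}: D → B applies, adding B. So (C, D, E)⁺ = {B, C, D, E}.
This closure contains every attribute of R1, so R1 ∩ R2 → R1. The join is lossless.

Yes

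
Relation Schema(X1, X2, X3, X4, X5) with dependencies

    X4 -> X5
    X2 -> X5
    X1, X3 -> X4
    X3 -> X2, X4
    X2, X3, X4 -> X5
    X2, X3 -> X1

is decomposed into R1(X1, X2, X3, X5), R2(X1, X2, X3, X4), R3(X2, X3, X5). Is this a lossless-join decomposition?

Chase test. Columns are X1, X2, X3, X4, X5; row i has aⱼ where attribute j ∈ Ri, else bᵢⱼ.
Initial tableau (one row per fragment):
  row 1: a1 a2 a3 b14 a5
  row 2: a1 a2 a3 a4 b25
  row 3: b31 a2 a3 b34 a5
Rows 1 and 2 agree on X2; apply X2→X5 and equate their X5 entries.
Rows 1 and 2 agree on X1, X3; apply X1, X3→X4 and equate their X4 entries.
Rows 1 and 3 agree on X3; apply X3→X2, X4 and equate their X2, X4 entries.
Rows 1 and 3 agree on X2, X3; apply X2, X3→X1 and equate their X1 entries.
Row 1 is now all distinguished symbols — the join is lossless.

Yes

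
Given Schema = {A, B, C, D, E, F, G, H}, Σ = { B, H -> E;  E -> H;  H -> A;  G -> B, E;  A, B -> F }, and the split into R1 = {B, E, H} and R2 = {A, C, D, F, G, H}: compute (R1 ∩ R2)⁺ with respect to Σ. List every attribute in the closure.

R1 ∩ R2 = {H}.
H → A applies, adding A
Closure: {A, H}.

A, H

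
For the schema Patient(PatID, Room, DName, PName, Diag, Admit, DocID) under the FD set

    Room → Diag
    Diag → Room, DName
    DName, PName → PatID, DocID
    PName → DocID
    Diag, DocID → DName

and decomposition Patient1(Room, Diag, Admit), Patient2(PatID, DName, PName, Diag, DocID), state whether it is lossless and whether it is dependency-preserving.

Lossless test: (Diag)⁺ = {Room, DName, Diag}, which is a superkey of neither fragment — lossy.
Dependency preservation: Diag → Room, DName is not contained in any single fragment, but the restricted closure of its left-hand side across the fragments still reaches the right-hand side; the remaining FDs each lie inside some fragment. All dependencies are preserved.

lossy but dependency-preserving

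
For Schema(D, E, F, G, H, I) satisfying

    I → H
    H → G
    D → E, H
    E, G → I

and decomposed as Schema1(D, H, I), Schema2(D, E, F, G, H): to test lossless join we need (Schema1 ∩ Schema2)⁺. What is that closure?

Schema1 ∩ Schema2 = {D, H}.
H → G applies, adding G
D → E, H applies, adding E
E, G → I applies, adding I
Closure: {D, E, G, H, I}.

D, E, G, H, I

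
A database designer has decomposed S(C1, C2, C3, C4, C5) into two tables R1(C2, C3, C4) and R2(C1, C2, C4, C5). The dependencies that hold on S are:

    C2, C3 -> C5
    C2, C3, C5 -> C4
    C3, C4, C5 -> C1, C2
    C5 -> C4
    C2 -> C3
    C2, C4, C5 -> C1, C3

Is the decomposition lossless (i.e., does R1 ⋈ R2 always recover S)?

Yes

Common attributes: R1 ∩ R2 = {C2, C4}.
Closure of {C2, C4}: C2 → C3 applies, adding C3; C2, C3 → C5 applies, adding C5; C3, C4, C5 → C1, C2 applies, adding C1. So (C2, C4)⁺ = {C1, C2, C3, C4, C5}.
This closure contains every attribute of R1, so R1 ∩ R2 → R1. The join is lossless.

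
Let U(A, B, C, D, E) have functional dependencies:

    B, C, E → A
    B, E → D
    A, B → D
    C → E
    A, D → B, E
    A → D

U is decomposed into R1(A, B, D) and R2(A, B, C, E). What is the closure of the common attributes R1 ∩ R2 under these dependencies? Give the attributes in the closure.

R1 ∩ R2 = {A, B}.
A, B → D applies, adding D
A, D → B, E applies, adding E
Closure: {A, B, D, E}.

A, B, D, E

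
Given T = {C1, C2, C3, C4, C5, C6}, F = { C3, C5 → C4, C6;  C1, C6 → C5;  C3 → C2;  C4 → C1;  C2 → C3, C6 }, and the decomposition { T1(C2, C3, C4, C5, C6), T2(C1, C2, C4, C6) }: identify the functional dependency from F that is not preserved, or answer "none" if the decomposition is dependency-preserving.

Check C1, C6 → C5: no single fragment contains all of {C1, C5, C6}, and the restricted closure of {C1, C6} across the fragments never reaches {C5}.
C3, C5 → C4, C6 is preserved.
C3 → C2 is preserved.
C4 → C1 is preserved.
C2 → C3, C6 is preserved.

C1, C6 → C5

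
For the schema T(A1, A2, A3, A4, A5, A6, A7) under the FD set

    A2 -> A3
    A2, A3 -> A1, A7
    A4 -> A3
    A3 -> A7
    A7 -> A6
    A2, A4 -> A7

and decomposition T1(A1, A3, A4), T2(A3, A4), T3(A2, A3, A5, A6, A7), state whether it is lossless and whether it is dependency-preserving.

Lossless test (chase): Rows 1 and 2 agree on A3; apply A3→A7 and equate their A7 entries. Rows 1 and 3 agree on A3; apply A3→A7 and equate their A7 entries. Rows 1 and 2 agree on A7; apply A7→A6 and equate their A6 entries. Rows 1 and 3 agree on A7; apply A7→A6 and equate their A6 entries. No row becomes fully distinguished — the join is lossy.
Dependency preservation: the restricted closure of {A2, A3} across the fragments never reaches {A1, A7}, so A2, A3 → A1, A7 cannot be enforced without a join — not preserved.

lossy and not dependency-preserving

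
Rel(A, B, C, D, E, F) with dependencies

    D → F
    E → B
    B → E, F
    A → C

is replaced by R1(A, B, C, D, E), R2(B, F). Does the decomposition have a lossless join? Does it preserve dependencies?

Lossless test: (B)⁺ = {B, E, F}, which contains all of one fragment — lossless.
Dependency preservation: the restricted closure of {D} across the fragments never reaches {F}, so D → F cannot be enforced without a join — not preserved.

lossless but not dependency-preserving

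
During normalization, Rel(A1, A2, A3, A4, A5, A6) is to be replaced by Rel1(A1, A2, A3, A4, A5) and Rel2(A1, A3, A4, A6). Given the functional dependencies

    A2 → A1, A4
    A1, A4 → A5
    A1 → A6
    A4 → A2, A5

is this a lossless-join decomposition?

Common attributes: Rel1 ∩ Rel2 = {A1, A3, A4}.
Closure of {A1, A3, A4}: A1, A4 → A5 applies, adding A5; A1 → A6 applies, adding A6; A4 → A2, A5 applies, adding A2. So (A1, A3, A4)⁺ = {A1, A2, A3, A4, A5, A6}.
This closure contains every attribute of Rel1, so Rel1 ∩ Rel2 → Rel1. The join is lossless.

Yes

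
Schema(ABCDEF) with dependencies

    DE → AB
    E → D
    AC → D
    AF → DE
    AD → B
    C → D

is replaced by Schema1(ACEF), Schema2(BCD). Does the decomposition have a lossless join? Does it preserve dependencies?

lossy and not dependency-preserving

Lossless test: (C)⁺ = {CD}, which is a superkey of neither fragment — lossy.
Dependency preservation: the restricted closure of {DE} across the fragments never reaches {AB}, so DE → AB cannot be enforced without a join — not preserved.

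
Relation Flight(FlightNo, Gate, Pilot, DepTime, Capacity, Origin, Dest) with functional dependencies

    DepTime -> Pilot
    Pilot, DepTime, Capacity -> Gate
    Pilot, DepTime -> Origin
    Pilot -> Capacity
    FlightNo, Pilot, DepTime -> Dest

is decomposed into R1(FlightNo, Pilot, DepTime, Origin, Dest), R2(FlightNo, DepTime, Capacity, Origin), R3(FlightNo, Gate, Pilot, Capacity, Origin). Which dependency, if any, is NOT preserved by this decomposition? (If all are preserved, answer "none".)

Pilot, DepTime, Capacity -> Gate

Check Pilot, DepTime, Capacity → Gate: no single fragment contains all of {Gate, Pilot, DepTime, Capacity}, and the restricted closure of {Pilot, DepTime, Capacity} across the fragments never reaches {Gate}.
DepTime → Pilot is preserved.
Pilot, DepTime → Origin is preserved.
Pilot → Capacity is preserved.
FlightNo, Pilot, DepTime → Dest is preserved.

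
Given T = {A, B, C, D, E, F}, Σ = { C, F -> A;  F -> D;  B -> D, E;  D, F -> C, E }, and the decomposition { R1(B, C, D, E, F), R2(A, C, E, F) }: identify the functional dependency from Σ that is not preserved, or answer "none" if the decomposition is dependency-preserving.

none

C, F → A lies within R2.
F → D lies within R1.
B → D, E lies within R1.
D, F → C, E lies within R1.
Every dependency is enforceable on the fragments, so the decomposition is dependency-preserving.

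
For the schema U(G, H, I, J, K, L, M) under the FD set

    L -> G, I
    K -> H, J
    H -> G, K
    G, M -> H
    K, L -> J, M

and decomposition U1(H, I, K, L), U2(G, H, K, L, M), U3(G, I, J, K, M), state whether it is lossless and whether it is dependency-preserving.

lossless and dependency-preserving

Lossless test (chase): Rows 1 and 2 agree on L; apply L→G, I and equate their G, I entries. Rows 1 and 2 agree on K; apply K→H, J and equate their H, J entries. Rows 1 and 3 agree on K; apply K→H, J and equate their H, J entries. Rows 1 and 2 agree on K, L; apply K, L→J, M and equate their J, M entries. Row 1 is now all distinguished symbols — the join is lossless.
Dependency preservation: L → G, I; K → H, J; K, L → J, M are not contained in any single fragment, but the restricted closure of each left-hand side across the fragments still reaches the right-hand side; the remaining FDs each lie inside some fragment. All dependencies are preserved.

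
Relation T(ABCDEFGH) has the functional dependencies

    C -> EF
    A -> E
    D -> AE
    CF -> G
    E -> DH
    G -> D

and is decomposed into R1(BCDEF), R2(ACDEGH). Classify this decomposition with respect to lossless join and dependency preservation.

Lossless test: (CDE)⁺ = {ACDEFGH}, which contains all of one fragment — lossless.
Dependency preservation: CF → G is not contained in any single fragment, but the restricted closure of its left-hand side across the fragments still reaches the right-hand side; the remaining FDs each lie inside some fragment. All dependencies are preserved.

lossless and dependency-preserving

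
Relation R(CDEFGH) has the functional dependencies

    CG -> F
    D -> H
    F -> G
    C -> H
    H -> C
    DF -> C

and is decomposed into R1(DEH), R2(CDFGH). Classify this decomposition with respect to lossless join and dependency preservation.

lossy but dependency-preserving

Lossless test: (DH)⁺ = {CDH}, which is a superkey of neither fragment — lossy.
Dependency preservation: every FD's attributes lie within a single fragment, so each can be enforced locally — preserved.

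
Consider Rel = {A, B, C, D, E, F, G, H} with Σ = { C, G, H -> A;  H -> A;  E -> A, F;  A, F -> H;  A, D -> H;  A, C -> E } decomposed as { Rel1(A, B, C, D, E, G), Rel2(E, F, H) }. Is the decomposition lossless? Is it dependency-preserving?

Lossless test: (E)⁺ = {A, E, F, H}, which contains all of one fragment — lossless.
Dependency preservation: the restricted closure of {C, G, H} across the fragments never reaches {A}, so C, G, H → A cannot be enforced without a join — not preserved.

lossless but not dependency-preserving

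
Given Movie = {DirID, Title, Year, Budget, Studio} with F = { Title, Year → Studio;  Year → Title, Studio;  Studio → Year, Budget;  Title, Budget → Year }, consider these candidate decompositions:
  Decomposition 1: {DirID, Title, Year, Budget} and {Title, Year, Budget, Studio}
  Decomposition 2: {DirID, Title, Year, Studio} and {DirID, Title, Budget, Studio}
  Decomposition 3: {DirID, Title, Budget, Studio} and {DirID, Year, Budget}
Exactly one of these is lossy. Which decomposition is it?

Decomposition 3

Decomposition 1: common = {Title, Year, Budget}, closure = {Title, Year, Budget, Studio} → lossless.
Decomposition 2: common = {DirID, Title, Studio}, closure = {DirID, Title, Year, Budget, Studio} → lossless.
Decomposition 3: common = {DirID, Budget}, closure = {DirID, Budget} → lossy.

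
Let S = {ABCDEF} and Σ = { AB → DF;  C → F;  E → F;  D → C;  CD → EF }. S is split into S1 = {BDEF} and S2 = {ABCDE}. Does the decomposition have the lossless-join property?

Common attributes: S1 ∩ S2 = {BDE}.
Closure of {BDE}: E → F applies, adding F; D → C applies, adding C. So (BDE)⁺ = {BCDEF}.
This closure contains every attribute of S1, so S1 ∩ S2 → S1. The join is lossless.

Yes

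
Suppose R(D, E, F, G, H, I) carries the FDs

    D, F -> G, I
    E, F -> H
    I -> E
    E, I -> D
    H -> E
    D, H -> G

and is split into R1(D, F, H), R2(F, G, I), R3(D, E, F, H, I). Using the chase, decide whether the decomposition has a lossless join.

Chase test. Columns are D, E, F, G, H, I; row i has aⱼ where attribute j ∈ Ri, else bᵢⱼ.
Initial tableau (one row per fragment):
  row 1: a1 b12 a3 b14 a5 b16
  row 2: b21 b22 a3 a4 b25 a6
  row 3: a1 a2 a3 b34 a5 a6
Rows 1 and 3 agree on D, F; apply D, F→G, I and equate their G, I entries.
Rows 1 and 2 agree on I; apply I→E and equate their E entries.
Rows 1 and 3 agree on I; apply I→E and equate their E entries.
Rows 1 and 2 agree on E, I; apply E, I→D and equate their D entries.
Rows 1 and 2 agree on D, F; apply D, F→G, I and equate their G, I entries.
Rows 1 and 2 agree on E, F; apply E, F→H and equate their H entries.
Row 1 is now all distinguished symbols — the join is lossless.

Yes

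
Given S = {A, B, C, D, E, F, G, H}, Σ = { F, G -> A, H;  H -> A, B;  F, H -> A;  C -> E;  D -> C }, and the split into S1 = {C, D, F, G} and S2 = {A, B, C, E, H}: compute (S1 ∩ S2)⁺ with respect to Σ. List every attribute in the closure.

C, E

S1 ∩ S2 = {C}.
C → E applies, adding E
Closure: {C, E}.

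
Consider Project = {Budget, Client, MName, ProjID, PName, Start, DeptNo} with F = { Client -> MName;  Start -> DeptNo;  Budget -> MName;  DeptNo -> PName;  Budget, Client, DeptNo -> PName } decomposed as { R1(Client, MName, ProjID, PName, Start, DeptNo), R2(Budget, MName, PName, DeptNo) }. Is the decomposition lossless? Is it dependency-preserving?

Lossless test: (MName, PName, DeptNo)⁺ = {MName, PName, DeptNo}, which is a superkey of neither fragment — lossy.
Dependency preservation: Budget, Client, DeptNo → PName is not contained in any single fragment, but the restricted closure of its left-hand side across the fragments still reaches the right-hand side; the remaining FDs each lie inside some fragment. All dependencies are preserved.

lossy but dependency-preserving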